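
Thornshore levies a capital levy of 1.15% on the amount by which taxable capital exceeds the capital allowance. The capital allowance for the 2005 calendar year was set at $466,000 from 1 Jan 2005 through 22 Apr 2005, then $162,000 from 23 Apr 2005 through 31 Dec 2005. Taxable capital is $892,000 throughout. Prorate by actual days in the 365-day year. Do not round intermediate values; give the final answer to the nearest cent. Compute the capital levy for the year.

$7,322.25

1 Jan – 22 Apr 2005: 112 days, exemption $466,000 → ($892,000 − $466,000) × 1.15% × 112/365 = $1,503.2548
23 Apr – 31 Dec 2005: 253 days, exemption $162,000 → ($892,000 − $162,000) × 1.15% × 253/365 = $5,819.0000
Total = $7,322.2548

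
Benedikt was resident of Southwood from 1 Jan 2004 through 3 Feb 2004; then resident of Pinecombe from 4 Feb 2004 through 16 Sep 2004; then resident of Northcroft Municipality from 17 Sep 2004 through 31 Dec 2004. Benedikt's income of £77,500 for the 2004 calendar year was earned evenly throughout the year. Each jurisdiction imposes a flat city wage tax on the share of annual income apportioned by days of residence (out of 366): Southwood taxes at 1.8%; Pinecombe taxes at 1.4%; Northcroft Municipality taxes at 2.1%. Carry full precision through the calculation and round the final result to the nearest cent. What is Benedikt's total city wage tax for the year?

£1,270.92

Southwood, 1 Jan – 3 Feb 2004: 34 days → £77,500 × 1.8% × 34/366 = £129.5902
Pinecombe, 4 Feb – 16 Sep 2004: 226 days → £77,500 × 1.4% × 226/366 = £669.9727
Northcroft Municipality, 17 Sep – 31 Dec 2004: 106 days → £77,500 × 2.1% × 106/366 = £471.3525
Total = £1,270.9153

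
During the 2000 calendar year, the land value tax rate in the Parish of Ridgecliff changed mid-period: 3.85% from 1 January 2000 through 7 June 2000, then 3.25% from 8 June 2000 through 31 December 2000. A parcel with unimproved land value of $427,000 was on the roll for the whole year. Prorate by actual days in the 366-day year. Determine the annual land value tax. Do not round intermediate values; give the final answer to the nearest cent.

1 January – 7 June 2000: 159 days at 3.85% → $427,000 × 3.85% × 159/366 = $7,141.7500
8 June – 31 December 2000: 207 days at 3.25% → $427,000 × 3.25% × 207/366 = $7,848.7500
Total = $14,990.5000

$14,990.50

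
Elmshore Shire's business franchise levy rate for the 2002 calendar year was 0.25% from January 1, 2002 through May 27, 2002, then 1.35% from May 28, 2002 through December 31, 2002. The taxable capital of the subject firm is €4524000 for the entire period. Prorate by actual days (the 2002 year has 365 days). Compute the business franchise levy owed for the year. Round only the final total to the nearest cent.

January 1 – May 27, 2002: 147 days at 0.25% → €4524000 × 0.25% × 147/365 = €4554.9863
May 28 – December 31, 2002: 218 days at 1.35% → €4524000 × 1.35% × 218/365 = €36477.0740
Total = €41032.0603

€41032.06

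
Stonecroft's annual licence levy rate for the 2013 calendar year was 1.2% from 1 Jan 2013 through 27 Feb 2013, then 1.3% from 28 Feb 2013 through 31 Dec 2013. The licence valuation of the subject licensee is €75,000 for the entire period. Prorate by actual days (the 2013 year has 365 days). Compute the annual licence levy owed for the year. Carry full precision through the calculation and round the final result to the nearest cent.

1 Jan – 27 Feb 2013: 58 days at 1.2% → €75,000 × 1.2% × 58/365 = €143.0137
28 Feb – 31 Dec 2013: 307 days at 1.3% → €75,000 × 1.3% × 307/365 = €820.0685
Total = €963.0822

€963.08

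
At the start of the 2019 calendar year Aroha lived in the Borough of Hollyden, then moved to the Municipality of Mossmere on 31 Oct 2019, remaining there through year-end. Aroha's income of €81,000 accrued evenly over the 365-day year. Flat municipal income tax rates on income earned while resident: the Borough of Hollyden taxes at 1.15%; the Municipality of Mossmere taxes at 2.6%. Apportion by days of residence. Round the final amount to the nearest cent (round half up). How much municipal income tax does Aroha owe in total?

The Borough of Hollyden, 1 Jan – 30 Oct 2019: 303 days → €81,000 × 1.15% × 303/365 = €773.2726
The Municipality of Mossmere, 31 Oct – 31 Dec 2019: 62 days → €81,000 × 2.6% × 62/365 = €357.7315
Total = €1,131.0041

€1,131.00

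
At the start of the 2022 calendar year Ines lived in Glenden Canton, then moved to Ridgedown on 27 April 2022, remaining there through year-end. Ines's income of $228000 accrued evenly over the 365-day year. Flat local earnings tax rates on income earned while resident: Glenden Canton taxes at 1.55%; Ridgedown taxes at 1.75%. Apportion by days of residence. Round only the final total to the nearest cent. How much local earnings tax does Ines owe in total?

Glenden Canton, 1 January – 26 April 2022: 116 days → $228000 × 1.55% × 116/365 = $1123.1342
Ridgedown, 27 April – 31 December 2022: 249 days → $228000 × 1.75% × 249/365 = $2721.9452
Total = $3845.0795

$3845.08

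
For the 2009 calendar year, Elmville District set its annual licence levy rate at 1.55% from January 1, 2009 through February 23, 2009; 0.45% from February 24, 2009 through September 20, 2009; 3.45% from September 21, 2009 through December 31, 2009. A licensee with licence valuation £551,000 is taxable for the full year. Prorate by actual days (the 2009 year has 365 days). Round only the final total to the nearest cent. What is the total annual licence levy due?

January 1 – February 23, 2009: 54 days at 1.55% → £551,000 × 1.55% × 54/365 = £1,263.5260
February 24 – September 20, 2009: 209 days at 0.45% → £551,000 × 0.45% × 209/365 = £1,419.7685
September 21 – December 31, 2009: 102 days at 3.45% → £551,000 × 3.45% × 102/365 = £5,312.2438
Total = £7,995.5384

£7,995.54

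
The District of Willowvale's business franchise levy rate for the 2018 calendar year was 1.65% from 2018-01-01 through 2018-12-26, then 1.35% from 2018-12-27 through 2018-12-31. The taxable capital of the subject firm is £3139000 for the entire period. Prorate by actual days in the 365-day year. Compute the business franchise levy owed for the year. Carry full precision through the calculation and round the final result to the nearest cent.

£51664.50

2018-01-01 to 2018-12-26: 360 days at 1.65% → £3139000 × 1.65% × 360/365 = £51084.0000
2018-12-27 to 2018-12-31: 5 days at 1.35% → £3139000 × 1.35% × 5/365 = £580.5000
Total = £51664.5000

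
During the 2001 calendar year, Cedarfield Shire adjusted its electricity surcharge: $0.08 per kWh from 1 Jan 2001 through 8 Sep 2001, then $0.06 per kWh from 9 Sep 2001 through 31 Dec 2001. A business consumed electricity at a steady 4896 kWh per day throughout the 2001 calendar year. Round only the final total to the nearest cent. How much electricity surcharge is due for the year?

1 Jan – 8 Sep 2001: 251 days × 4896 kWh/day = 1,228,896 kWh at $0.08/kWh → $98311.68
9 Sep – 31 Dec 2001: 114 days × 4896 kWh/day = 558,144 kWh at $0.06/kWh → $33488.64

$131800.32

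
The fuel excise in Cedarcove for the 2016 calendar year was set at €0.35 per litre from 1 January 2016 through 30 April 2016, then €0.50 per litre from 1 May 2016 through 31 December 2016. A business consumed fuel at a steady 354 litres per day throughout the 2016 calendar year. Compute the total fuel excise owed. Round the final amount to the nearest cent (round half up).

1 January – 30 April 2016: 121 days × 354 litres/day = 42,834 litres at €0.35/litre → €14,991.90
1 May – 31 December 2016: 245 days × 354 litres/day = 86,730 litres at €0.50/litre → €43,365.00

€58,356.90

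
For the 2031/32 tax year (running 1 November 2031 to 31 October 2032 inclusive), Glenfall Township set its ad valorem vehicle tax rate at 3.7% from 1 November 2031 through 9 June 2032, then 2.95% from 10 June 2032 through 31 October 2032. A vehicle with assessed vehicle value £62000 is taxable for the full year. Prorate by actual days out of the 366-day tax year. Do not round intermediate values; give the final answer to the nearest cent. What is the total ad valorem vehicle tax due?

£2111.05

1 November 2031 – 9 June 2032: 222 days at 3.7% → £62000 × 3.7% × 222/366 = £1391.4426
10 June – 31 October 2032: 144 days at 2.95% → £62000 × 2.95% × 144/366 = £719.6066
Total = £2111.0492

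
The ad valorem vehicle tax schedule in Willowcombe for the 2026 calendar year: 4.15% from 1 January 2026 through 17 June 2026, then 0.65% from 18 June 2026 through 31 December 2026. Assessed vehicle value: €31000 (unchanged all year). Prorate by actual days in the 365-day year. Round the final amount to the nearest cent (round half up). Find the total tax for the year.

€700.90

1 January – 17 June 2026: 168 days at 4.15% → €31000 × 4.15% × 168/365 = €592.1425
18 June – 31 December 2026: 197 days at 0.65% → €31000 × 0.65% × 197/365 = €108.7548
Total = €700.8973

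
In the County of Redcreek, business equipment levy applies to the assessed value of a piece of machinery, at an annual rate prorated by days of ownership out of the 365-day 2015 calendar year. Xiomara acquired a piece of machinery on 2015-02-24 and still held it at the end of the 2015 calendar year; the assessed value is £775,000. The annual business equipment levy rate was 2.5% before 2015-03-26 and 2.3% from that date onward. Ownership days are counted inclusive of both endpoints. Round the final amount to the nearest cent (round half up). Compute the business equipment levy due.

£15,315.27

2015-02-24 to 2015-03-25: 30 days at 2.5% → £775,000 × 2.5% × 30/365 = £1,592.4658
2015-03-26 to 2015-12-31: 281 days at 2.3% → £775,000 × 2.3% × 281/365 = £13,722.8082
Total = £15,315.2740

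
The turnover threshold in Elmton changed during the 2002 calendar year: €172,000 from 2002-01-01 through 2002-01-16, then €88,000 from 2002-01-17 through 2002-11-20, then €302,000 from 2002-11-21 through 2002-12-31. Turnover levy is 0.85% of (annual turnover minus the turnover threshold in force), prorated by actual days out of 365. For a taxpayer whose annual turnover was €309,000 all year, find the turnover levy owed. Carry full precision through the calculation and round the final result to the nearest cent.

2002-01-01 to 2002-01-16: 16 days, exemption €172,000 → (€309,000 − €172,000) × 0.85% × 16/365 = €51.0466
2002-01-17 to 2002-11-20: 308 days, exemption €88,000 → (€309,000 − €88,000) × 0.85% × 308/365 = €1,585.1452
2002-11-21 to 2002-12-31: 41 days, exemption €302,000 → (€309,000 − €302,000) × 0.85% × 41/365 = €6.6836
Total = €1,642.8753

€1,642.88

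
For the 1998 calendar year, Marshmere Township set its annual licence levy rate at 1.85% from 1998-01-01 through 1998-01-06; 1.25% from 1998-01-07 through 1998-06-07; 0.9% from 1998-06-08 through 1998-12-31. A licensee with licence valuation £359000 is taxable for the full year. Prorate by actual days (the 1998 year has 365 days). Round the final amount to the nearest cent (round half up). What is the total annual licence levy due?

£3810.32

1998-01-01 to 1998-01-06: 6 days at 1.85% → £359000 × 1.85% × 6/365 = £109.1753
1998-01-07 to 1998-06-07: 152 days at 1.25% → £359000 × 1.25% × 152/365 = £1868.7671
1998-06-08 to 1998-12-31: 207 days at 0.9% → £359000 × 0.9% × 207/365 = £1832.3753
Total = £3810.3178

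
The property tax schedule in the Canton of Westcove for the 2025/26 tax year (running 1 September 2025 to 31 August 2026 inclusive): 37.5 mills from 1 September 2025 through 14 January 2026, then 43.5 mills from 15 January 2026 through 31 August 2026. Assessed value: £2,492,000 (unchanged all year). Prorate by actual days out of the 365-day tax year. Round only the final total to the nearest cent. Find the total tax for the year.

£102,830.84

1 September 2025 – 14 January 2026: 136 days at 37.5 mills → £2,492,000 × 3.75% × 136/365 = £34,819.7260
15 January – 31 August 2026: 229 days at 43.5 mills → £2,492,000 × 4.35% × 229/365 = £68,011.1178
Total = £102,830.8438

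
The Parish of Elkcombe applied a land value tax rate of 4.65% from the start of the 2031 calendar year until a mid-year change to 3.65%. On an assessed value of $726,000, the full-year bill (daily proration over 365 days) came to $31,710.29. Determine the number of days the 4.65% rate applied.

262 days

Let d = days at the first rate; then 365 − d days at the second rate.
$726,000 × [4.65%·d + 3.65%·(365−d)] / 365 = $31,710.29
Solving gives d = 262, so the new rate took effect on September 20, 2031.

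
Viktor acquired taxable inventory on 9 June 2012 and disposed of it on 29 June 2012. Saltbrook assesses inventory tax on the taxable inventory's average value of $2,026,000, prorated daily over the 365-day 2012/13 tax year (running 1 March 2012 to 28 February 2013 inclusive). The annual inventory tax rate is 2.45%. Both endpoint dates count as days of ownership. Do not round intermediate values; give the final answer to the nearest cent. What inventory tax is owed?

$2,855.83

Days held (9 June – 29 June 2012): 21 out of 365
Tax = $2,026,000 × 2.45% × 21/365 = $2,855.8274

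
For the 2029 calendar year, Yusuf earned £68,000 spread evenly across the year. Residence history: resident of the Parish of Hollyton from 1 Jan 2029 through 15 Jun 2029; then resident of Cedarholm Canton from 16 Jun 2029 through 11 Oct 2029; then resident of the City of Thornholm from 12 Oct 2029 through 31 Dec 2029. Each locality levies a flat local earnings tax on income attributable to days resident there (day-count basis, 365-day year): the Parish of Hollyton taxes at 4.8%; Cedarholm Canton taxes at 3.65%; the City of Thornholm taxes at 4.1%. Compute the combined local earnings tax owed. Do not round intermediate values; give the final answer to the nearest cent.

The Parish of Hollyton, 1 Jan – 15 Jun 2029: 166 days → £68,000 × 4.8% × 166/365 = £1,484.4493
Cedarholm Canton, 16 Jun – 11 Oct 2029: 118 days → £68,000 × 3.65% × 118/365 = £802.4000
The City of Thornholm, 12 Oct – 31 Dec 2029: 81 days → £68,000 × 4.1% × 81/365 = £618.7068
Total = £2,905.5562

£2,905.56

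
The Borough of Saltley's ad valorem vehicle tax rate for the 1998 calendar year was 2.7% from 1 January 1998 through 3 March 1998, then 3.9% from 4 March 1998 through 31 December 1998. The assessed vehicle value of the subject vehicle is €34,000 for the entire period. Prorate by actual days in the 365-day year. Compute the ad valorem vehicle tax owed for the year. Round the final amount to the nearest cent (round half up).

€1,256.70

1 January – 3 March 1998: 62 days at 2.7% → €34,000 × 2.7% × 62/365 = €155.9342
4 March – 31 December 1998: 303 days at 3.9% → €34,000 × 3.9% × 303/365 = €1,100.7616
Total = €1,256.6959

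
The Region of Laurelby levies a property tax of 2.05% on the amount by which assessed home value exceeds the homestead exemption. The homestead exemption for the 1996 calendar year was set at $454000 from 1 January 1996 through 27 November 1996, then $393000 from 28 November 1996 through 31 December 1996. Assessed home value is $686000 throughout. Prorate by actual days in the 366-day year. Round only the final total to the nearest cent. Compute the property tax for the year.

1 January – 27 November 1996: 332 days, exemption $454000 → ($686000 − $454000) × 2.05% × 332/366 = $4314.1858
28 November – 31 December 1996: 34 days, exemption $393000 → ($686000 − $393000) × 2.05% × 34/366 = $557.9809
Total = $4872.1667

$4872.17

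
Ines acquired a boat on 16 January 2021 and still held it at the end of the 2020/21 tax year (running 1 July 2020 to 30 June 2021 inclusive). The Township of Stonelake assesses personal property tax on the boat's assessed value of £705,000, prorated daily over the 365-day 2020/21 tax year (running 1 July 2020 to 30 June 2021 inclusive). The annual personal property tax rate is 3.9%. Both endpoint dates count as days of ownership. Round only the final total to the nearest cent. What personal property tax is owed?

Days held (16 January – 30 June 2021): 166 out of 365
Tax = £705,000 × 3.9% × 166/365 = £12,504.5753

£12,504.58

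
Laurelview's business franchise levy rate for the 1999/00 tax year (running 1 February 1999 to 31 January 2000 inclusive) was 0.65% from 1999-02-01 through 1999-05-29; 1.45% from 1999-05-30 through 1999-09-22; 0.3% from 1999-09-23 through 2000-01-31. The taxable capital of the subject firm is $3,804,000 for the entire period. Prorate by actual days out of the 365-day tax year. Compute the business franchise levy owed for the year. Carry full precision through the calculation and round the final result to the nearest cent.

1999-02-01 to 1999-05-29: 118 days at 0.65% → $3,804,000 × 0.65% × 118/365 = $7,993.6110
1999-05-30 to 1999-09-22: 116 days at 1.45% → $3,804,000 × 1.45% × 116/365 = $17,529.6658
1999-09-23 to 2000-01-31: 131 days at 0.3% → $3,804,000 × 0.3% × 131/365 = $4,095.8137
Total = $29,619.0904

$29,619.09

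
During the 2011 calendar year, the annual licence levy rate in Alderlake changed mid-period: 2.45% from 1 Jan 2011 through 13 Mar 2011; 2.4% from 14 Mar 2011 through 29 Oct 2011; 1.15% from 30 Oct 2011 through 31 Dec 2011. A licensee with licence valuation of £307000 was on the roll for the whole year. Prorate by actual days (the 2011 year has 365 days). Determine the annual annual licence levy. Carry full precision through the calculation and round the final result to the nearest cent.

£6735.92

1 Jan – 13 Mar 2011: 72 days at 2.45% → £307000 × 2.45% × 72/365 = £1483.6932
14 Mar – 29 Oct 2011: 230 days at 2.4% → £307000 × 2.4% × 230/365 = £4642.8493
30 Oct – 31 Dec 2011: 63 days at 1.15% → £307000 × 1.15% × 63/365 = £609.3740
Total = £6735.9164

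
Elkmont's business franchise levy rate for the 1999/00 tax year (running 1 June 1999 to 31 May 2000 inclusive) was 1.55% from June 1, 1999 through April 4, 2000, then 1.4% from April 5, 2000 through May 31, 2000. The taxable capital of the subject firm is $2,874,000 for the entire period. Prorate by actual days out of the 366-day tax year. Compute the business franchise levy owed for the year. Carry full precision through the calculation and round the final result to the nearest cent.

June 1, 1999 – April 4, 2000: 309 days at 1.55% → $2,874,000 × 1.55% × 309/366 = $37,609.3525
April 5 – May 31, 2000: 57 days at 1.4% → $2,874,000 × 1.4% × 57/366 = $6,266.2623
Total = $43,875.6148

$43,875.61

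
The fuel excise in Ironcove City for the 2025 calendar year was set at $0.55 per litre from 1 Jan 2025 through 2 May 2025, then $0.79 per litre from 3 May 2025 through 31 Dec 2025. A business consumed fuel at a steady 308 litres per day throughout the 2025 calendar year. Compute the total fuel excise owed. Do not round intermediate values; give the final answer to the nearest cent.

1 Jan – 2 May 2025: 122 days × 308 litres/day = 37,576 litres at $0.55/litre → $20,666.80
3 May – 31 Dec 2025: 243 days × 308 litres/day = 74,844 litres at $0.79/litre → $59,126.76

$79,793.56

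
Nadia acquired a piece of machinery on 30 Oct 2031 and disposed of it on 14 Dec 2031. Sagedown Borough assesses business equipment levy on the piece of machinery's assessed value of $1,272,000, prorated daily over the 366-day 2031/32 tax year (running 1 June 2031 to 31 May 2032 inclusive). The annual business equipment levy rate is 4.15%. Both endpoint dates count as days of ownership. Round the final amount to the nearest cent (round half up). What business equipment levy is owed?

$6,634.56

Days held (30 Oct – 14 Dec 2031): 46 out of 366
Tax = $1,272,000 × 4.15% × 46/366 = $6,634.5574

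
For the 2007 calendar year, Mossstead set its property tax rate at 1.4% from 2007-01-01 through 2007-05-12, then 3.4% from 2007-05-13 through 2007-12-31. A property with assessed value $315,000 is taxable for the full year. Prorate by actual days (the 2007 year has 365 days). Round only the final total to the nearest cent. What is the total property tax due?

2007-01-01 to 2007-05-12: 132 days at 1.4% → $315,000 × 1.4% × 132/365 = $1,594.8493
2007-05-13 to 2007-12-31: 233 days at 3.4% → $315,000 × 3.4% × 233/365 = $6,836.7945
Total = $8,431.6438

$8,431.64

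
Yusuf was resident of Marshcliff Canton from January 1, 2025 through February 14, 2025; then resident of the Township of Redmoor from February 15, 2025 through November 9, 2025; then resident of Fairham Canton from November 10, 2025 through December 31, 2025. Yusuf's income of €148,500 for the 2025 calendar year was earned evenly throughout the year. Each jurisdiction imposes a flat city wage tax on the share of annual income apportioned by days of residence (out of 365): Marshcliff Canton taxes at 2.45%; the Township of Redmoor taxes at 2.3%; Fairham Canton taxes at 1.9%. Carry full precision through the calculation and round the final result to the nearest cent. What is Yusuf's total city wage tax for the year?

Marshcliff Canton, January 1 – February 14, 2025: 45 days → €148,500 × 2.45% × 45/365 = €448.5514
The Township of Redmoor, February 15 – November 9, 2025: 268 days → €148,500 × 2.3% × 268/365 = €2,507.8192
Fairham Canton, November 10 – December 31, 2025: 52 days → €148,500 × 1.9% × 52/365 = €401.9671
Total = €3,358.3377

€3,358.34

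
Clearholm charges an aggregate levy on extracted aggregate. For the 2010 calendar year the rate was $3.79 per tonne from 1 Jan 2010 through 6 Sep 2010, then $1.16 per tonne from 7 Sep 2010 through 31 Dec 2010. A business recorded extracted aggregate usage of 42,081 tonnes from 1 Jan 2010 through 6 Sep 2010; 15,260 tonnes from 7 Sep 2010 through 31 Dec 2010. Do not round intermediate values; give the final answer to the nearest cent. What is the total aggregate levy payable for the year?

$177188.59

1 Jan – 6 Sep 2010: 42,081 tonnes at $3.79/tonne → $159486.99
7 Sep – 31 Dec 2010: 15,260 tonnes at $1.16/tonne → $17701.60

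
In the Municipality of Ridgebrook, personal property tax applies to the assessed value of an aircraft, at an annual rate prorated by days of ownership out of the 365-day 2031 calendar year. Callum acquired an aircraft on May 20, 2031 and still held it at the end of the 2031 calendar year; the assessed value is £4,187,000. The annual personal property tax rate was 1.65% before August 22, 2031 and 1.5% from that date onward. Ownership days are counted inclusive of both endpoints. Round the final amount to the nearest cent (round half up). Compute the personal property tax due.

May 20 – August 21, 2031: 94 days at 1.65% → £4,187,000 × 1.65% × 94/365 = £17,791.8822
August 22 – December 31, 2031: 132 days at 1.5% → £4,187,000 × 1.5% × 132/365 = £22,713.0411
Total = £40,504.9233

£40,504.92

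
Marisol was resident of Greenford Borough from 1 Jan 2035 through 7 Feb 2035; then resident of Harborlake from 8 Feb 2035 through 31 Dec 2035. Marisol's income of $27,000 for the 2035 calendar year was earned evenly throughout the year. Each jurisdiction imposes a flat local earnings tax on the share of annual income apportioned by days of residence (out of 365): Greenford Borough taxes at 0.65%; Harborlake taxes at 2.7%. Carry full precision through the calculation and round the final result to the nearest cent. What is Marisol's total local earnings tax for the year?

$671.38

Greenford Borough, 1 Jan – 7 Feb 2035: 38 days → $27,000 × 0.65% × 38/365 = $18.2712
Harborlake, 8 Feb – 31 Dec 2035: 327 days → $27,000 × 2.7% × 327/365 = $653.1041
Total = $671.3753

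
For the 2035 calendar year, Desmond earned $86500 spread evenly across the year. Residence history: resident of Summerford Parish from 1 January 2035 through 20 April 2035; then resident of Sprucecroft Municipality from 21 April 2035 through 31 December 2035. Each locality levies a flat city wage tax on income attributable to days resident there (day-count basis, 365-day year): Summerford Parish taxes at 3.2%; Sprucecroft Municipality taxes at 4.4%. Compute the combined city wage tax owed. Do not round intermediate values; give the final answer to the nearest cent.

$3493.18

Summerford Parish, 1 January – 20 April 2035: 110 days → $86500 × 3.2% × 110/365 = $834.1918
Sprucecroft Municipality, 21 April – 31 December 2035: 255 days → $86500 × 4.4% × 255/365 = $2658.9863
Total = $3493.1781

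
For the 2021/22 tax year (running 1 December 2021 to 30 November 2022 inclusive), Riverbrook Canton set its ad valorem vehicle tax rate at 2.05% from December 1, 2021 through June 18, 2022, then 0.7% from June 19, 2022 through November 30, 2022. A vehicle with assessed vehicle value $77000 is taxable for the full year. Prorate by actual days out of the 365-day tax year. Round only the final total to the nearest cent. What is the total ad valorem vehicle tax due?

December 1, 2021 – June 18, 2022: 200 days at 2.05% → $77000 × 2.05% × 200/365 = $864.9315
June 19 – November 30, 2022: 165 days at 0.7% → $77000 × 0.7% × 165/365 = $243.6575
Total = $1108.5890

$1108.59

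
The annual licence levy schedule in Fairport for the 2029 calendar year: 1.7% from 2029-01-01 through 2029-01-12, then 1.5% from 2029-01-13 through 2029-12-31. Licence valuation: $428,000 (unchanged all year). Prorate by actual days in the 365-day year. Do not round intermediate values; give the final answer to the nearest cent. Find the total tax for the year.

2029-01-01 to 2029-01-12: 12 days at 1.7% → $428,000 × 1.7% × 12/365 = $239.2110
2029-01-13 to 2029-12-31: 353 days at 1.5% → $428,000 × 1.5% × 353/365 = $6,208.9315
Total = $6,448.1425

$6,448.14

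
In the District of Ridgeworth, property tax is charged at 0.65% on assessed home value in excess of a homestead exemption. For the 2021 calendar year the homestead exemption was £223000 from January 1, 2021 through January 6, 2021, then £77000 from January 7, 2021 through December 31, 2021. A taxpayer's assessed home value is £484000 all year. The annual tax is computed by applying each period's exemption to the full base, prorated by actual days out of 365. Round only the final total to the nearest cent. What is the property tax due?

January 1 – January 6, 2021: 6 days, exemption £223000 → (£484000 − £223000) × 0.65% × 6/365 = £27.8877
January 7 – December 31, 2021: 359 days, exemption £77000 → (£484000 − £77000) × 0.65% × 359/365 = £2602.0123
Total = £2629.9000

£2629.90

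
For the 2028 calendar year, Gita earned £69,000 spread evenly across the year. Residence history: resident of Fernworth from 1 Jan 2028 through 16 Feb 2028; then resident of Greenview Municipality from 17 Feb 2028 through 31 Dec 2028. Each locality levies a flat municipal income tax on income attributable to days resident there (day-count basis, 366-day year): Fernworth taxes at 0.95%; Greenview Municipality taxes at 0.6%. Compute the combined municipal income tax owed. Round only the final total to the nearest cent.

Fernworth, 1 Jan – 16 Feb 2028: 47 days → £69,000 × 0.95% × 47/366 = £84.1762
Greenview Municipality, 17 Feb – 31 Dec 2028: 319 days → £69,000 × 0.6% × 319/366 = £360.8361
Total = £445.0123

£445.01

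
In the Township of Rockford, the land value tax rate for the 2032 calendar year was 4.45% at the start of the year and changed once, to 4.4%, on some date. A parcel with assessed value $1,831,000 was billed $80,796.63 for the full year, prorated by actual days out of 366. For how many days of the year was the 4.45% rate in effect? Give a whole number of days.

Let d = days at the first rate; then 366 − d days at the second rate.
$1,831,000 × [4.45%·d + 4.4%·(366−d)] / 366 = $80,796.63
Solving gives d = 93, so the new rate took effect on April 3, 2032.

93 days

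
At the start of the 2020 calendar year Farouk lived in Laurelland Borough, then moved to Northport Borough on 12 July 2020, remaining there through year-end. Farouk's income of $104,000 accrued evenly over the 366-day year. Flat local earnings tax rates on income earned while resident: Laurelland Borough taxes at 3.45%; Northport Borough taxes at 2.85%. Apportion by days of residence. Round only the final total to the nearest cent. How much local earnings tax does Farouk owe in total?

Laurelland Borough, 1 January – 11 July 2020: 193 days → $104,000 × 3.45% × 193/366 = $1,892.0328
Northport Borough, 12 July – 31 December 2020: 173 days → $104,000 × 2.85% × 173/366 = $1,401.0164
Total = $3,293.0492

$3,293.05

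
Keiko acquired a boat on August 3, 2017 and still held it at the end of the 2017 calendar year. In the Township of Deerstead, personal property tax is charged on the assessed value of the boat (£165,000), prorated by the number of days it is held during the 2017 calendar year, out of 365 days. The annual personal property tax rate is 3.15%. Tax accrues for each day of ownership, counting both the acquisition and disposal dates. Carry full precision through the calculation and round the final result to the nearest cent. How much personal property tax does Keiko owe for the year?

Days held (August 3 – December 31, 2017): 151 out of 365
Tax = £165,000 × 3.15% × 151/365 = £2,150.1986

£2,150.20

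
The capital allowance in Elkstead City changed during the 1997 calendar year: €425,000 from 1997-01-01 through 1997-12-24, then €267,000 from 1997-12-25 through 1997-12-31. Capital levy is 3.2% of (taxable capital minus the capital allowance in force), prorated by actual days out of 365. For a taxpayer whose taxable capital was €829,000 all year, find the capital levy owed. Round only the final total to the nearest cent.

1997-01-01 to 1997-12-24: 358 days, exemption €425,000 → (€829,000 − €425,000) × 3.2% × 358/365 = €12,680.0658
1997-12-25 to 1997-12-31: 7 days, exemption €267,000 → (€829,000 − €267,000) × 3.2% × 7/365 = €344.8986
Total = €13,024.9644

€13,024.96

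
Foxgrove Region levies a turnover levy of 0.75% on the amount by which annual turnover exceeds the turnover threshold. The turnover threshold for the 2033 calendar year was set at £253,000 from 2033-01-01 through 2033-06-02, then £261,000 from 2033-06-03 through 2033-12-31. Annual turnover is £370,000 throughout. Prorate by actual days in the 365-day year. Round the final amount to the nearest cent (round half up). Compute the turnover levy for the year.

2033-01-01 to 2033-06-02: 153 days, exemption £253,000 → (£370,000 − £253,000) × 0.75% × 153/365 = £367.8288
2033-06-03 to 2033-12-31: 212 days, exemption £261,000 → (£370,000 − £261,000) × 0.75% × 212/365 = £474.8219
Total = £842.6507

£842.65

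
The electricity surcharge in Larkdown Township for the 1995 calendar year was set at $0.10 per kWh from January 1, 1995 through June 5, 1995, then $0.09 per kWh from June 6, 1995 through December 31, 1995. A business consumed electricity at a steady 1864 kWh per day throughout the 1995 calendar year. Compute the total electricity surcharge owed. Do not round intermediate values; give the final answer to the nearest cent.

$64,140.24

January 1 – June 5, 1995: 156 days × 1864 kWh/day = 290,784 kWh at $0.10/kWh → $29,078.40
June 6 – December 31, 1995: 209 days × 1864 kWh/day = 389,576 kWh at $0.09/kWh → $35,061.84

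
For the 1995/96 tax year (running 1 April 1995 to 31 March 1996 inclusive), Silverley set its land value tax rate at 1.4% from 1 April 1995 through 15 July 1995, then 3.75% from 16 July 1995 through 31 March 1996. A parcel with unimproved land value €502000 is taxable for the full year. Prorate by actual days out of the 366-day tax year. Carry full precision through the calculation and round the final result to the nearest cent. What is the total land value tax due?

€15408.38

1 April – 15 July 1995: 106 days at 1.4% → €502000 × 1.4% × 106/366 = €2035.4317
16 July 1995 – 31 March 1996: 260 days at 3.75% → €502000 × 3.75% × 260/366 = €13372.9508
Total = €15408.3825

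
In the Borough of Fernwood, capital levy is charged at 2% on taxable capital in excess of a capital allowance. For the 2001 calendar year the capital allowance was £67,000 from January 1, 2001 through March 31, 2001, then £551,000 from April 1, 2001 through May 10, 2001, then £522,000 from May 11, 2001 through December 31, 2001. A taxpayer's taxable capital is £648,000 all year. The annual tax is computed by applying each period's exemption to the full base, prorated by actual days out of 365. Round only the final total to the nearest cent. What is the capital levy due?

January 1 – March 31, 2001: 90 days, exemption £67,000 → (£648,000 − £67,000) × 2% × 90/365 = £2,865.2055
April 1 – May 10, 2001: 40 days, exemption £551,000 → (£648,000 − £551,000) × 2% × 40/365 = £212.6027
May 11 – December 31, 2001: 235 days, exemption £522,000 → (£648,000 − £522,000) × 2% × 235/365 = £1,622.4658
Total = £4,700.2740

£4,700.27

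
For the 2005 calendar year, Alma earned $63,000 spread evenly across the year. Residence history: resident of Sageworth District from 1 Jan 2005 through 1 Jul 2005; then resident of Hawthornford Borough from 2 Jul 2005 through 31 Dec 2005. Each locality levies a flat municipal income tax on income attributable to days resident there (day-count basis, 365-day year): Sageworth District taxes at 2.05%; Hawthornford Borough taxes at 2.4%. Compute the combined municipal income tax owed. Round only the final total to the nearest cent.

Sageworth District, 1 Jan – 1 Jul 2005: 182 days → $63,000 × 2.05% × 182/365 = $643.9808
Hawthornford Borough, 2 Jul – 31 Dec 2005: 183 days → $63,000 × 2.4% × 183/365 = $758.0712
Total = $1,402.0521

$1,402.05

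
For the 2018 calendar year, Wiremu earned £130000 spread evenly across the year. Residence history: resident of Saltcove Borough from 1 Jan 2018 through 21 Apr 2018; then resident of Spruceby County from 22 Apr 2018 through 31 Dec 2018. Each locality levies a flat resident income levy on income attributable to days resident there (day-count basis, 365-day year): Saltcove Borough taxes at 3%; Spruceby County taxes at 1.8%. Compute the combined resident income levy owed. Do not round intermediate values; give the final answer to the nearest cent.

£2814.41

Saltcove Borough, 1 Jan – 21 Apr 2018: 111 days → £130000 × 3% × 111/365 = £1186.0274
Spruceby County, 22 Apr – 31 Dec 2018: 254 days → £130000 × 1.8% × 254/365 = £1628.3836
Total = £2814.4110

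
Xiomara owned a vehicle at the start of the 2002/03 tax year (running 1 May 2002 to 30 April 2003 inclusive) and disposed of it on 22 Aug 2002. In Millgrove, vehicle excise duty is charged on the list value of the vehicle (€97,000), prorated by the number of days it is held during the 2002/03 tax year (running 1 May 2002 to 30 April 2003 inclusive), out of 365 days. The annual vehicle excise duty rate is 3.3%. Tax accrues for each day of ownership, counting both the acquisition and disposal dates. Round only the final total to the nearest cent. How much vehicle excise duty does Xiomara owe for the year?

€999.76

Days held (1 May – 22 Aug 2002): 114 out of 365
Tax = €97,000 × 3.3% × 114/365 = €999.7644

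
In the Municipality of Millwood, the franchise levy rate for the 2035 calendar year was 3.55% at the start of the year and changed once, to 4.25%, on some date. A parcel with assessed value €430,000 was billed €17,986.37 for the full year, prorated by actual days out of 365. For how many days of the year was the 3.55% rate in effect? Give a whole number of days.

35 days

Let d = days at the first rate; then 365 − d days at the second rate.
€430,000 × [3.55%·d + 4.25%·(365−d)] / 365 = €17,986.37
Solving gives d = 35, so the new rate took effect on 5 Feb 2035.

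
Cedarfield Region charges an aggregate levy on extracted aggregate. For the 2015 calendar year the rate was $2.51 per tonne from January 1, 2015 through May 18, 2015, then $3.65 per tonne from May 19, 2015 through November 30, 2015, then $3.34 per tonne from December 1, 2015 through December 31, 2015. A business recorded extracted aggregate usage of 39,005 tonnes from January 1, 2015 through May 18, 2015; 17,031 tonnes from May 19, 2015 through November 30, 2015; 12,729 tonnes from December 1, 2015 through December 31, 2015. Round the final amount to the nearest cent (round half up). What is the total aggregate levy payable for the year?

$202,580.56

January 1 – May 18, 2015: 39,005 tonnes at $2.51/tonne → $97,902.55
May 19 – November 30, 2015: 17,031 tonnes at $3.65/tonne → $62,163.15
December 1 – December 31, 2015: 12,729 tonnes at $3.34/tonne → $42,514.86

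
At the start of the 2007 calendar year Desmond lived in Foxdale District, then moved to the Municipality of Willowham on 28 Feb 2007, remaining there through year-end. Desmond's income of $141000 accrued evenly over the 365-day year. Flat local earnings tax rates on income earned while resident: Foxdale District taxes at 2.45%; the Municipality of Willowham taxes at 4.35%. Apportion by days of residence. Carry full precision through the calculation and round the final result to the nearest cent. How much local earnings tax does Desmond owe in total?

$5707.80

Foxdale District, 1 Jan – 27 Feb 2007: 58 days → $141000 × 2.45% × 58/365 = $548.9342
The Municipality of Willowham, 28 Feb – 31 Dec 2007: 307 days → $141000 × 4.35% × 307/365 = $5158.8616
Total = $5707.7959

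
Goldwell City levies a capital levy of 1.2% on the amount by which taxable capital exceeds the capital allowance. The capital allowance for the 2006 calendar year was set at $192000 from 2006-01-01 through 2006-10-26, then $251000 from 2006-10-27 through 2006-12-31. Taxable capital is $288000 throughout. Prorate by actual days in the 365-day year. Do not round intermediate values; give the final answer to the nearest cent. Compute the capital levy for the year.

2006-01-01 to 2006-10-26: 299 days, exemption $192000 → ($288000 − $192000) × 1.2% × 299/365 = $943.6932
2006-10-27 to 2006-12-31: 66 days, exemption $251000 → ($288000 − $251000) × 1.2% × 66/365 = $80.2849
Total = $1023.9781

$1023.98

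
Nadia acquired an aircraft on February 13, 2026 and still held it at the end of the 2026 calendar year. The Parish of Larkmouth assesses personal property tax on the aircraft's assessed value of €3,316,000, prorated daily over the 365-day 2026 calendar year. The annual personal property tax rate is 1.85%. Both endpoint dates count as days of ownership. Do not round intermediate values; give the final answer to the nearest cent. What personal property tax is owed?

€54,118.94

Days held (February 13 – December 31, 2026): 322 out of 365
Tax = €3,316,000 × 1.85% × 322/365 = €54,118.9370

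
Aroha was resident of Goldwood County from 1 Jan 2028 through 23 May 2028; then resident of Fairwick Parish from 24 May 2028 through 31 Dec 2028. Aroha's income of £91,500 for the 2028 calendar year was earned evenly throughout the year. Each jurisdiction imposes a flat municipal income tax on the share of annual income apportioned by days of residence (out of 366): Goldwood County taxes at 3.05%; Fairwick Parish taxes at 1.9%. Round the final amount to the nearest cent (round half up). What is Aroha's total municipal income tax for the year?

£2,152.50

Goldwood County, 1 Jan – 23 May 2028: 144 days → £91,500 × 3.05% × 144/366 = £1,098.0000
Fairwick Parish, 24 May – 31 Dec 2028: 222 days → £91,500 × 1.9% × 222/366 = £1,054.5000
Total = £2,152.5000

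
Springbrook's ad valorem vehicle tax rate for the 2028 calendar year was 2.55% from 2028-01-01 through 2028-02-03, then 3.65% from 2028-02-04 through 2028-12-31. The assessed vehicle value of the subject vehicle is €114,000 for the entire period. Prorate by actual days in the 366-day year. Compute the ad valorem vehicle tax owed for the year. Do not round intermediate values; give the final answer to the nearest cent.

€4,044.51

2028-01-01 to 2028-02-03: 34 days at 2.55% → €114,000 × 2.55% × 34/366 = €270.0492
2028-02-04 to 2028-12-31: 332 days at 3.65% → €114,000 × 3.65% × 332/366 = €3,774.4590
Total = €4,044.5082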